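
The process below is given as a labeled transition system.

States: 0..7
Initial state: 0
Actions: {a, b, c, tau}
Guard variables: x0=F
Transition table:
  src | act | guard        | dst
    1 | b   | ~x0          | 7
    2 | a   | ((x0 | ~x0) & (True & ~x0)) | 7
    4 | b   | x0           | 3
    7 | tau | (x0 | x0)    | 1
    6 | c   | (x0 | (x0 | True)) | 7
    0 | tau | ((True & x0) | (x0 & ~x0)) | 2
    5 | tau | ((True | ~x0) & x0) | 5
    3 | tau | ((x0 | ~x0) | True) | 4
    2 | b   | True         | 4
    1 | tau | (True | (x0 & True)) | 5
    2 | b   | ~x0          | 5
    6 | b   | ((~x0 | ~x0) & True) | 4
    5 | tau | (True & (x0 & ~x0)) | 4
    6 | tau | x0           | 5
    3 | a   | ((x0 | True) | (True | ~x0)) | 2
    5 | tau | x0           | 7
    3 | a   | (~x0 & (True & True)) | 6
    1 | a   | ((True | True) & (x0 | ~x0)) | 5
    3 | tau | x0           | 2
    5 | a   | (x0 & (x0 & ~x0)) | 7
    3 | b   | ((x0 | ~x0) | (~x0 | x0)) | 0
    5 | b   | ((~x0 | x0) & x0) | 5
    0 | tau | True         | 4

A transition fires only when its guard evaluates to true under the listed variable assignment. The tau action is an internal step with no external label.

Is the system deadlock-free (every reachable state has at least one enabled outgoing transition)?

Answer: DEADLOCK at state 4

Analysis:
Reach set: {0,4}
  0: tau→4  [deg 1]
  4: ∅  [no exit]
trace reaching 4: tau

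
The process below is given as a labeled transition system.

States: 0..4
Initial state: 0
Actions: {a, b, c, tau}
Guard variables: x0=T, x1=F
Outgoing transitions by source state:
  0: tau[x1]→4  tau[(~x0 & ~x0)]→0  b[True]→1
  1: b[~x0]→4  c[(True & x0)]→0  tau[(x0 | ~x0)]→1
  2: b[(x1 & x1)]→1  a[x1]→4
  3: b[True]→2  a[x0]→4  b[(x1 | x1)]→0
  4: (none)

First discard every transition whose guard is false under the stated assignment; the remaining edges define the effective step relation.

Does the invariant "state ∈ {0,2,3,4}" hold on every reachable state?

Answer: INVARIANT VIOLATED at state 1

Working:
Allowed set {0,2,3,4}
R = {0,1}
  0: ✓
  1: ✗ unsafe
counterexample path to 1: b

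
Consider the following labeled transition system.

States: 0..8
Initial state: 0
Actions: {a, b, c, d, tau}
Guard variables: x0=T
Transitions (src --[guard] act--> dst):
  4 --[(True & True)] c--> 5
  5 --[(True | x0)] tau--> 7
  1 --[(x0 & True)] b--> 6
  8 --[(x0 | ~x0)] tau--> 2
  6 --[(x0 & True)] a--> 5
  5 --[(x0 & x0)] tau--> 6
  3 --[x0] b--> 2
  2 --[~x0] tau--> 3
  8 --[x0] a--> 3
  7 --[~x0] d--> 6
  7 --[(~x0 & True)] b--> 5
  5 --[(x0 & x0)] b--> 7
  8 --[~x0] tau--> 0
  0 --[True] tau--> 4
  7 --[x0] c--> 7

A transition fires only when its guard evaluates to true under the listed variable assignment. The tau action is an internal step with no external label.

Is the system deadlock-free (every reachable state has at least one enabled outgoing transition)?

Reach set: {0,4,5,6,7}
  0: tau→4  [1 out]
  4: c→5  [1 out]
  5: b→7  tau→6  tau→7  [3 out]
  6: a→5  [1 out]
  7: c→7  [1 out]

Answer: DEADLOCK-FREE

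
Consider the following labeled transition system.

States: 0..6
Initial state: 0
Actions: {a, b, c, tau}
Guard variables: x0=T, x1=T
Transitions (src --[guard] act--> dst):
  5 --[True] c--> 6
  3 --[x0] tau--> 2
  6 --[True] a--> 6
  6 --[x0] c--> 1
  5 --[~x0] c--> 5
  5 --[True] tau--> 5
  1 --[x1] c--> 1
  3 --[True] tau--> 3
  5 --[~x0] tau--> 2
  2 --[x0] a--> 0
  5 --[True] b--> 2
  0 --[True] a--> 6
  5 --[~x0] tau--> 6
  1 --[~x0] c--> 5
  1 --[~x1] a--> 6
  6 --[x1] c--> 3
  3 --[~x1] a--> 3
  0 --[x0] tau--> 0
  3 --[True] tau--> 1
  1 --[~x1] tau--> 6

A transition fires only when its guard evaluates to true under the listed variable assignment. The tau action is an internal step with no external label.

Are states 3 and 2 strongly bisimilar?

Answer: NOT BISIMILAR

Working:
Bisimulation quotient by refinement:
  P[0] = {{0,1,2,3,4,5,6}}
  P[1] = {{0},{1},{2},{3},{4},{5},{6}}
Fixed point at round 2; 7 class(es).
class of 3: {3}; class of 2: {2}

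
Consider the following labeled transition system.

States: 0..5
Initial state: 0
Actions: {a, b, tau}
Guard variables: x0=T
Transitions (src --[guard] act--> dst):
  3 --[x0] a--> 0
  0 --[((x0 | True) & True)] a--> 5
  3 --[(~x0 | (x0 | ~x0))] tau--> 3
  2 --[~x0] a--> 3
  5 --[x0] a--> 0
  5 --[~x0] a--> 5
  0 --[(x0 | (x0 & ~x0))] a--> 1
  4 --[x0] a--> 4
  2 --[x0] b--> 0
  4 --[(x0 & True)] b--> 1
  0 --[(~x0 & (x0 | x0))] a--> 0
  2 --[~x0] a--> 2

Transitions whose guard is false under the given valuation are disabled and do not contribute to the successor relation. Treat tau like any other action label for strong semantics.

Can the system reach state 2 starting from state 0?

Answer: UNREACHABLE

Analysis:
8 transition(s) survive guard evaluation.
depth 0: {0}
depth 1: {1,5}  total {0,1,5}
Reachable = {0,1,5}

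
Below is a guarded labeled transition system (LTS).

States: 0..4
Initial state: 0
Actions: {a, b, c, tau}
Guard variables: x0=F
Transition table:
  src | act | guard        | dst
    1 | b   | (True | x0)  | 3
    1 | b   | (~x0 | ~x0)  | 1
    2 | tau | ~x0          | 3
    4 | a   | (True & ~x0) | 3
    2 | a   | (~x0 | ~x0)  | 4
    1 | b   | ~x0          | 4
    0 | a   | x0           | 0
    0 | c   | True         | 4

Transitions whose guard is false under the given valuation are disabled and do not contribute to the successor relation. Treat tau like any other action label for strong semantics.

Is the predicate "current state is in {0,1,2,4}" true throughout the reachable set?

Answer: INVARIANT VIOLATED at state 3

Trace:
Allowed set {0,1,2,4}
R = {0,3,4}
  0: safe
  3: ✗ unsafe
  4: safe
counterexample path to 3: c·a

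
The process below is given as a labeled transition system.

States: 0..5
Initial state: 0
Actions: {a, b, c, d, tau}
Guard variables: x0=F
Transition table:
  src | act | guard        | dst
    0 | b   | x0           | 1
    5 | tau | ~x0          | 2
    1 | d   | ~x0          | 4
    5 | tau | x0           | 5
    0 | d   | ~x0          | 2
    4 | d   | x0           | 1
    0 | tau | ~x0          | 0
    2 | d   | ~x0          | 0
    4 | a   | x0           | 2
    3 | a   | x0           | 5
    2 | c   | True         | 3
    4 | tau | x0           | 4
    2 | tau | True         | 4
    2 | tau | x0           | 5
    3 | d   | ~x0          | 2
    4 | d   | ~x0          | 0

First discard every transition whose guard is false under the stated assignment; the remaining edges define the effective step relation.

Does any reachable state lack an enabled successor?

Answer: DEADLOCK-FREE

Working:
R = {0,2,3,4}
  0: d→2  tau→0  [deg 2]
  2: c→3  d→0  tau→4  [deg 3]
  3: d→2  [deg 1]
  4: d→0  [deg 1]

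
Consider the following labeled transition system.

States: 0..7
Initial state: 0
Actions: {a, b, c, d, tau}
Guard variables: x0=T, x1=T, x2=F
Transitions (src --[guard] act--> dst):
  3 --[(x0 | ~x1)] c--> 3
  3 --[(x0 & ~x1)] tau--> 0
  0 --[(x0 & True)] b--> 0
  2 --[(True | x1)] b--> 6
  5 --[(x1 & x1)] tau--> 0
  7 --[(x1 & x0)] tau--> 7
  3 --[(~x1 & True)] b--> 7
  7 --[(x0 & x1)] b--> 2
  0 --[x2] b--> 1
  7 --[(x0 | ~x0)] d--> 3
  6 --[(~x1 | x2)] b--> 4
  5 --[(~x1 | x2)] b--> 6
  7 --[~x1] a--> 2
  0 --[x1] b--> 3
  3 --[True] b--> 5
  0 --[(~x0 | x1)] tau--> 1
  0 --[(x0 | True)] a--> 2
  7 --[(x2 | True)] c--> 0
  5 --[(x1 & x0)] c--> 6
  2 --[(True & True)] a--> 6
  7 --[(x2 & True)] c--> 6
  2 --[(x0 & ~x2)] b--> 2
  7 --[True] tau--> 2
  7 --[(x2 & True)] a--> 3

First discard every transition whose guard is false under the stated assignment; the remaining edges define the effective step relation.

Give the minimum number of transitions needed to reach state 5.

Breadth-first toward 5:
  Layer 0: {0}
  Layer 1: {1,2,3}
  Layer 2: {5,6}
5 enters at depth 2; path b·b

Answer: 2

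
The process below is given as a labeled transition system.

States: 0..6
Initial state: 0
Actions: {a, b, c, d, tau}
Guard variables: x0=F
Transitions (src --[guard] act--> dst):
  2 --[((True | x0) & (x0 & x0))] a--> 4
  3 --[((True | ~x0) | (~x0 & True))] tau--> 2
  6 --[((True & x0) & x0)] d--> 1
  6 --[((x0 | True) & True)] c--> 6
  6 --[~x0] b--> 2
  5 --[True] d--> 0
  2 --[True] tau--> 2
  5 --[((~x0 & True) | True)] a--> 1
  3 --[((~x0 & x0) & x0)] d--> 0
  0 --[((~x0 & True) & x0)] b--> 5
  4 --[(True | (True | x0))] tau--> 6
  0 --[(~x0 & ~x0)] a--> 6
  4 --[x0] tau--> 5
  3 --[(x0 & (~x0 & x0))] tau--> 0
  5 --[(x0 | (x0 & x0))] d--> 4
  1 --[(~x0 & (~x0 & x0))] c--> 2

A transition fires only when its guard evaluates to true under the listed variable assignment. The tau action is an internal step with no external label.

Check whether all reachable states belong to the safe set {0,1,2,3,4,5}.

Inv-set: {0,1,2,3,4,5}
Reach set: {0,2,6}
  0: safe
  2: safe
  6: VIOLATES
counterexample path to 6: a

Answer: INVARIANT VIOLATED at state 6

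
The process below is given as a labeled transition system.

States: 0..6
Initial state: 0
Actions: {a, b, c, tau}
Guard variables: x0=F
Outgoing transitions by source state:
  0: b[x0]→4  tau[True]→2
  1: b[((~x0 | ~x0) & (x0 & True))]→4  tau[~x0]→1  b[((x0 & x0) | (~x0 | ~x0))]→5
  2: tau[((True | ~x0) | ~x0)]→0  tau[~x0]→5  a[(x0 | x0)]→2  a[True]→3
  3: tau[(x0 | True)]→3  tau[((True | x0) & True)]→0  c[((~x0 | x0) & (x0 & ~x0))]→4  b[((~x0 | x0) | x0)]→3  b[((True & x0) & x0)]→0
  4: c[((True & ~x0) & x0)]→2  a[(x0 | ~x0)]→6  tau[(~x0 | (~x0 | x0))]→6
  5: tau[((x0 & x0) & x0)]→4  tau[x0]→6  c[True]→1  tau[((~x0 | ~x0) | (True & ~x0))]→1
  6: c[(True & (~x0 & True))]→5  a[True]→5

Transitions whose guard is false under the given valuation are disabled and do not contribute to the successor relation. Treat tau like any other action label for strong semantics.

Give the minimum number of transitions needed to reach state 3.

Answer: 2

Trace:
BFS to 3:
  depth 0: {0}
  depth 1: {2}
  depth 2: {3,5}
depth(3)=2, e.g. tau·a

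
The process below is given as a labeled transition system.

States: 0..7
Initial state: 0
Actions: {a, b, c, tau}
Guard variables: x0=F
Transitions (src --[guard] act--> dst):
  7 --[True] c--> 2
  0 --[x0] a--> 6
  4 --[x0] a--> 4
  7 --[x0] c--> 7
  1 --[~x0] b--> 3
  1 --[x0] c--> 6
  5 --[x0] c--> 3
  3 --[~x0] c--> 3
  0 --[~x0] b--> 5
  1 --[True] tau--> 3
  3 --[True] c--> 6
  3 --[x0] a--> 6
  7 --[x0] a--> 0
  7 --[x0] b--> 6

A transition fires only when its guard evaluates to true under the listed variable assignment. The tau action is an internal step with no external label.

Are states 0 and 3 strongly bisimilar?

Answer: NOT BISIMILAR

Working:
Bisimulation quotient by refinement:
  P[0] = {{0,1,2,3,4,5,6,7}}
  P[1] = {{0},{1},{2,4,5,6},{3,7}}
  P[2] = {{0},{1},{2,4,5,6},{3},{7}}
5 equivalence class(es) (converged in 3)
class of 0: {0}; class of 3: {3}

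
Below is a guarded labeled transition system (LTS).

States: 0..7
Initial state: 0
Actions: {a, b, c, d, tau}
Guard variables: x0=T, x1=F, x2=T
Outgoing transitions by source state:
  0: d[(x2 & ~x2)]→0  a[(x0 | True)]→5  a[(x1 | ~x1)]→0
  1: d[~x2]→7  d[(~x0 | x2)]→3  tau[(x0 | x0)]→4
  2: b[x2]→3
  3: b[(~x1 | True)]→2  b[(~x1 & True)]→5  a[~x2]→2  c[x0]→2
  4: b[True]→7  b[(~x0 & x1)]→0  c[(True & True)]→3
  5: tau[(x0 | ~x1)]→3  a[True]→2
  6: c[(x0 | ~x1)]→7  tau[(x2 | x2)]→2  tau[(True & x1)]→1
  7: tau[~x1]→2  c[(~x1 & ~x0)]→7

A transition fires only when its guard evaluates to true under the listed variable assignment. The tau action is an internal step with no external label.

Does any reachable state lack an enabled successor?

Answer: DEADLOCK-FREE

Trace:
R = {0,2,3,5}
  0: a→0  a→5  [2 exit(s)]
  2: b→3  [1 exit(s)]
  3: b→2  b→5  c→2  [3 exit(s)]
  5: a→2  tau→3  [2 exit(s)]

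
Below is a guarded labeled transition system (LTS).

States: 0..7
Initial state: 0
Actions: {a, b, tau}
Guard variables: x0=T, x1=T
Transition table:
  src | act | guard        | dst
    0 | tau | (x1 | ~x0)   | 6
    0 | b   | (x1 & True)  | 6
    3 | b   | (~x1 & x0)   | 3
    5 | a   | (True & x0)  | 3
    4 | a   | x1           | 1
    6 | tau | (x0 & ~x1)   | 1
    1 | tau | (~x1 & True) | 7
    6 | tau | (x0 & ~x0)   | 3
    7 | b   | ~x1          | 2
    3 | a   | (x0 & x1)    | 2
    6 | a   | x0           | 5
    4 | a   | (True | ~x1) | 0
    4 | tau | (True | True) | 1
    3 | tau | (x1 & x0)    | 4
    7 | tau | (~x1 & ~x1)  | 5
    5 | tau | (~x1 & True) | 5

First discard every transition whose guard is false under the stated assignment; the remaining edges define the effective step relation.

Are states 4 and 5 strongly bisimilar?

Bisimulation quotient by refinement:
  round 0: {{0,1,2,3,4,5,6,7}}
  round 1: {{0},{1,2,7},{3,4},{5,6}}
  round 2: {{0},{1,2,7},{3},{4},{5},{6}}
Fixed point at round 3; 6 class(es).
[4]={4}  [5]={5}

Answer: NOT BISIMILAR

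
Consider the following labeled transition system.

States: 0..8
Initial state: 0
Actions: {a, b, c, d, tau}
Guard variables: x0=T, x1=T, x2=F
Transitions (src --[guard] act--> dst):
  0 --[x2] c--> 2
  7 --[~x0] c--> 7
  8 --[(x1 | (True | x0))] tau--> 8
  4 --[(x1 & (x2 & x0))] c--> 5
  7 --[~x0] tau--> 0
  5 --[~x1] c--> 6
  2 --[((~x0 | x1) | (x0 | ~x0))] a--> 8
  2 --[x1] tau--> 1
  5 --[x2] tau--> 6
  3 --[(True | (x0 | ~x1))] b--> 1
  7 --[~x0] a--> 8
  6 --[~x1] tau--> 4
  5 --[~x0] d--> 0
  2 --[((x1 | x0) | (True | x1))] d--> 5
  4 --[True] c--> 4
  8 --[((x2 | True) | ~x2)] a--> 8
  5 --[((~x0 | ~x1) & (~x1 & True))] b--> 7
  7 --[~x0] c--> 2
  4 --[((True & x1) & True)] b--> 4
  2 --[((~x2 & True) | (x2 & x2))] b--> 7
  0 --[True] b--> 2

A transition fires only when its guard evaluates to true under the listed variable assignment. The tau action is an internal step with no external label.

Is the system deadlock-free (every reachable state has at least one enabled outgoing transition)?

Answer: DEADLOCK at state 1

Trace:
R = {0,1,2,5,7,8}
  0: b→2  [deg 1]
  1: ∅  [STUCK]
  2: a→8  b→7  d→5  tau→1  [deg 4]
  5: ∅  [STUCK]
  7: ∅  [STUCK]
  8: a→8  tau→8  [deg 2]
Path to 1: b·tau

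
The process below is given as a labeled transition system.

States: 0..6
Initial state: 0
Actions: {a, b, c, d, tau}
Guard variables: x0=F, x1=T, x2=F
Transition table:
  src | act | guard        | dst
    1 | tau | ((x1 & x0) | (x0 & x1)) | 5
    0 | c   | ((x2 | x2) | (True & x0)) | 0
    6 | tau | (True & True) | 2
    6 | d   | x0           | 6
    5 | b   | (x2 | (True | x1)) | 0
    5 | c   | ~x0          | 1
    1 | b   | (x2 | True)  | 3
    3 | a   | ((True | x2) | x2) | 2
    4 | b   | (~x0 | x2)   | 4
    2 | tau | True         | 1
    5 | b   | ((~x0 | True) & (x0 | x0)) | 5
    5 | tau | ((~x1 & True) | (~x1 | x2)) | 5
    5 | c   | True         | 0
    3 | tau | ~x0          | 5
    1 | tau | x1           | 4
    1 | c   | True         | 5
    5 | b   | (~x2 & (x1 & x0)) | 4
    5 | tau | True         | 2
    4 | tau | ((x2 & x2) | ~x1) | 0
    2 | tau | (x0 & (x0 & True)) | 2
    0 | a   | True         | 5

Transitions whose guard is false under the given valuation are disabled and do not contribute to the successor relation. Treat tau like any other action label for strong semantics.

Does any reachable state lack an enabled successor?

Reachable = {0,1,2,3,4,5}
  0: a→5  [1 out]
  1: b→3  c→5  tau→4  [3 out]
  2: tau→1  [1 out]
  3: a→2  tau→5  [2 out]
  4: b→4  [1 out]
  5: b→0  c→0  c→1  tau→2  [4 out]

Answer: DEADLOCK-FREE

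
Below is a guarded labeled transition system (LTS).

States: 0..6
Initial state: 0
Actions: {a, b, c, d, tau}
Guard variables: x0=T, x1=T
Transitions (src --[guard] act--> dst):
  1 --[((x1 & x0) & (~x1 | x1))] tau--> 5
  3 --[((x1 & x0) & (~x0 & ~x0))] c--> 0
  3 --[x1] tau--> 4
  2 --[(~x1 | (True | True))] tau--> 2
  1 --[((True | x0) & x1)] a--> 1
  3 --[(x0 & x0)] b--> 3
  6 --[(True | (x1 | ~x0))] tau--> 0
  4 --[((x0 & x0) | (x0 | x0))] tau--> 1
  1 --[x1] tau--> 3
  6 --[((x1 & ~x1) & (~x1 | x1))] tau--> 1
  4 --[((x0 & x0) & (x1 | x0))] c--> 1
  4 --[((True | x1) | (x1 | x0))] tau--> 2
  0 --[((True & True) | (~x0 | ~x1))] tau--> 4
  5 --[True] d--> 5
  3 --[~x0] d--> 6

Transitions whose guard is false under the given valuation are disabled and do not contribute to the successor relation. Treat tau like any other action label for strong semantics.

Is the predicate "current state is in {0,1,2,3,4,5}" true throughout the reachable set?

Safe = {0,1,2,3,4,5}
Reach set: {0,1,2,3,4,5}
  0: safe
  1: safe
  2: safe
  3: safe
  4: safe
  5: safe

Answer: INVARIANT HOLDS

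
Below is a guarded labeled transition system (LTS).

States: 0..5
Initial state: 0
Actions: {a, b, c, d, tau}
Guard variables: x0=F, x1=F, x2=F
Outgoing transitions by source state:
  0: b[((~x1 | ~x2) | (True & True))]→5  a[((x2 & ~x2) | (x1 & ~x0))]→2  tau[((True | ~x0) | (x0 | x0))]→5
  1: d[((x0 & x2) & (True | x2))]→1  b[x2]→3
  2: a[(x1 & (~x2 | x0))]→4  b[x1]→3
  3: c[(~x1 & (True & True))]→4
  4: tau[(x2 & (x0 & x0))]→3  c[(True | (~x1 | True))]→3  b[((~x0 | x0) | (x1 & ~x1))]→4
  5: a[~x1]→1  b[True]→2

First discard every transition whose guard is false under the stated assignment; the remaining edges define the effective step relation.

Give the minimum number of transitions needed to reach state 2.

Answer: 2

Working:
Layered search for 2:
  depth 0: {0}
  depth 1: {5}
  depth 2: {1,2}
depth(2)=2, e.g. b·b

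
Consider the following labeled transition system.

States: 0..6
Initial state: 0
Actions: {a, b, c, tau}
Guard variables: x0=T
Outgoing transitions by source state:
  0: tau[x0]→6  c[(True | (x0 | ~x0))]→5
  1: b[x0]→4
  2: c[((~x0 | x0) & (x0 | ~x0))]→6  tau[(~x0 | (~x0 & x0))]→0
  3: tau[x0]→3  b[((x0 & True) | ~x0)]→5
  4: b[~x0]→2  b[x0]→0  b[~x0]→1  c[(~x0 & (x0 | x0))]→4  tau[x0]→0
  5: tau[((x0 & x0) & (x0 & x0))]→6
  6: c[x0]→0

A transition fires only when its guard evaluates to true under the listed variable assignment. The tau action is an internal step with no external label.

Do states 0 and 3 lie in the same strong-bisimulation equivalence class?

Answer: NOT BISIMILAR

Working:
Bisimulation quotient by refinement:
  π0 = {{0,1,2,3,4,5,6}}
  π1 = {{0},{1},{2,6},{3,4},{5}}
  π2 = {{0},{1},{2},{3},{4},{5},{6}}
stable after 3 split(s): 7 block(s)
0∈{0}, 3∈{3}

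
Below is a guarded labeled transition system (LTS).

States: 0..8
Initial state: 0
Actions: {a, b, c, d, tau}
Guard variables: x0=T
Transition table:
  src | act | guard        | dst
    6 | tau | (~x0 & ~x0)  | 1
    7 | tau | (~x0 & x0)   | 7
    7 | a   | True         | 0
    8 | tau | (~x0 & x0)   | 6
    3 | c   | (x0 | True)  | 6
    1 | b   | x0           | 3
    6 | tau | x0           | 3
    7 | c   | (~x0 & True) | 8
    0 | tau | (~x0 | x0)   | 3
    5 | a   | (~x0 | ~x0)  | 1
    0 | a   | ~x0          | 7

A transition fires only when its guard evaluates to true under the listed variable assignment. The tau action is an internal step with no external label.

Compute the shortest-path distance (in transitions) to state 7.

Answer: UNREACHABLE

Trace:
BFS to 7:
  L0 = {0}
  L1 = {3}
  L2 = {6}
7 never appears.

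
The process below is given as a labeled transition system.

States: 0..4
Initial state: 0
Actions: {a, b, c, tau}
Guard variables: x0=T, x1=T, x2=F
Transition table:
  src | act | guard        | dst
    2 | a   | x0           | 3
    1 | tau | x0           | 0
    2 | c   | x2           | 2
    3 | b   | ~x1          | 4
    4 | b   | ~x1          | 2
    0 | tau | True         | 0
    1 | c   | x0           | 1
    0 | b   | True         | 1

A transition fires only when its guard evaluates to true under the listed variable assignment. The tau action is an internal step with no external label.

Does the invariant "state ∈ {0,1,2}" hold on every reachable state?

Answer: INVARIANT HOLDS

Analysis:
Safe = {0,1,2}
Reachable = {0,1}
  0: ✓
  1: ✓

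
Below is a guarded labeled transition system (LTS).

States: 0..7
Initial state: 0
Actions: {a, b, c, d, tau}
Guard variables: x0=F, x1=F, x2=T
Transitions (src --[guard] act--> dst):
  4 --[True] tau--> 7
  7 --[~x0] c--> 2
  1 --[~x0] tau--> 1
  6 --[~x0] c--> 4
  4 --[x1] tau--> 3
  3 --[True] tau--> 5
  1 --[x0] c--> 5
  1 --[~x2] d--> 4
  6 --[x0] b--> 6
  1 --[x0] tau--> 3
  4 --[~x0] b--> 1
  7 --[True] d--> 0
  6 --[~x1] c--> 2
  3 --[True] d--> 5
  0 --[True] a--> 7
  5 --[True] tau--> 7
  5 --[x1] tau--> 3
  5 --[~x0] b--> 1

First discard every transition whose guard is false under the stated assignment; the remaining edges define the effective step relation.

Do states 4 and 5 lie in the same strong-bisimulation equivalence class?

Answer: BISIMILAR

Trace:
Bisimulation quotient by refinement:
  P[0] = {{0,1,2,3,4,5,6,7}}
  P[1] = {{0},{1},{2},{3},{4,5},{6},{7}}
Fixed point at round 2; 7 class(es).
class of 4: {4,5}; class of 5: {4,5}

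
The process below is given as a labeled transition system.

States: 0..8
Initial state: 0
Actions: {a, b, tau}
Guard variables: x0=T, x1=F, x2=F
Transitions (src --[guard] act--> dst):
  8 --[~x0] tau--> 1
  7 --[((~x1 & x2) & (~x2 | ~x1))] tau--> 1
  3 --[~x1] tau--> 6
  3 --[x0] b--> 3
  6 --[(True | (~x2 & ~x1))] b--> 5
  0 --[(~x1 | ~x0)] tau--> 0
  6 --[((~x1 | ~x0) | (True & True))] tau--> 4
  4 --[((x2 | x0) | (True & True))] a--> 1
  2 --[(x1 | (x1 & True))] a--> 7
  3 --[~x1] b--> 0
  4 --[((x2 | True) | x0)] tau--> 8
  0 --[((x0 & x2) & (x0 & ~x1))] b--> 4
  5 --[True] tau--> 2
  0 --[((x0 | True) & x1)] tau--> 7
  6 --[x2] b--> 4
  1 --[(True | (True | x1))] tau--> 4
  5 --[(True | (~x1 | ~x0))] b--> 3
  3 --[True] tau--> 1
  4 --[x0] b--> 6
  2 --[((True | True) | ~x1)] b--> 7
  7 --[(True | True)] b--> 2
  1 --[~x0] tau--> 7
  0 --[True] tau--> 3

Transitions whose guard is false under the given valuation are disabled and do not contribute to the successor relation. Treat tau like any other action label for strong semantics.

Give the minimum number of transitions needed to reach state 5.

Layered search for 5:
  Layer 0: {0}
  Layer 1: {3}
  Layer 2: {1,6}
  Layer 3: {4,5}
5 enters at depth 3; path tau·tau·b

Answer: 3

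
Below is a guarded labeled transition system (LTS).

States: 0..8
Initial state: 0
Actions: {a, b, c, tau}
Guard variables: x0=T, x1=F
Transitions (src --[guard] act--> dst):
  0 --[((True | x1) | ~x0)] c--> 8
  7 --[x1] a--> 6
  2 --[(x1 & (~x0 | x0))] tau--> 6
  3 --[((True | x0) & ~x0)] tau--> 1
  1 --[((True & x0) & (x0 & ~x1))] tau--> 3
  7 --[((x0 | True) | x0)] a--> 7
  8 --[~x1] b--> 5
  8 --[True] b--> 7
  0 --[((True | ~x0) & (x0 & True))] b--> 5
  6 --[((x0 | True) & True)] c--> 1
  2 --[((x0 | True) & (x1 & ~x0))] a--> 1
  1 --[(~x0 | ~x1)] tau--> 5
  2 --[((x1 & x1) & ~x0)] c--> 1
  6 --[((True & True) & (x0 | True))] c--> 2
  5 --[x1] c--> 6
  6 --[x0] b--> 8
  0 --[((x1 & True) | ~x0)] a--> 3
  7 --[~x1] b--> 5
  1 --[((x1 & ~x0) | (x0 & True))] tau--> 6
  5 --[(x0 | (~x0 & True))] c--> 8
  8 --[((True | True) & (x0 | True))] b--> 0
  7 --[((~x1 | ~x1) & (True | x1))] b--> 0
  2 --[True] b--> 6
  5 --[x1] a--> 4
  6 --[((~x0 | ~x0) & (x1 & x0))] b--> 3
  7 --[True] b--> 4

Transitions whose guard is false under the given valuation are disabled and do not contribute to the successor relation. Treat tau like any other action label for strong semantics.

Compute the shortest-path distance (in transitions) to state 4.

Answer: 3

Analysis:
BFS to 4:
  L0 = {0}
  L1 = {5,8}
  L2 = {7}
  L3 = {4}
first hit 4 at d=3 via c·b·b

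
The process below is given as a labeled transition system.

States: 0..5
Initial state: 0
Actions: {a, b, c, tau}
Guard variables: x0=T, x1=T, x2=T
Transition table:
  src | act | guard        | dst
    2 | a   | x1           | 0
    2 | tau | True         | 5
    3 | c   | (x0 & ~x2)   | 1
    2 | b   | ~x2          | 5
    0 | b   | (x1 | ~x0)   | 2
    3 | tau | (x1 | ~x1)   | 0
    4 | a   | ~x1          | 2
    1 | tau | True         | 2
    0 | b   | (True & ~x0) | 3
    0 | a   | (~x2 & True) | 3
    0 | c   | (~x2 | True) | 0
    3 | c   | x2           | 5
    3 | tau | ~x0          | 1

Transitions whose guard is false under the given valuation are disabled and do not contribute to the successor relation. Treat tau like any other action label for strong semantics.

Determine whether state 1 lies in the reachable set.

After dropping false guards: 7 live edges.
L0 = {0}
L1 = {2}  now seen {0,2}
L2 = {5}  now seen {0,2,5}
Reachable = {0,2,5}

Answer: UNREACHABLE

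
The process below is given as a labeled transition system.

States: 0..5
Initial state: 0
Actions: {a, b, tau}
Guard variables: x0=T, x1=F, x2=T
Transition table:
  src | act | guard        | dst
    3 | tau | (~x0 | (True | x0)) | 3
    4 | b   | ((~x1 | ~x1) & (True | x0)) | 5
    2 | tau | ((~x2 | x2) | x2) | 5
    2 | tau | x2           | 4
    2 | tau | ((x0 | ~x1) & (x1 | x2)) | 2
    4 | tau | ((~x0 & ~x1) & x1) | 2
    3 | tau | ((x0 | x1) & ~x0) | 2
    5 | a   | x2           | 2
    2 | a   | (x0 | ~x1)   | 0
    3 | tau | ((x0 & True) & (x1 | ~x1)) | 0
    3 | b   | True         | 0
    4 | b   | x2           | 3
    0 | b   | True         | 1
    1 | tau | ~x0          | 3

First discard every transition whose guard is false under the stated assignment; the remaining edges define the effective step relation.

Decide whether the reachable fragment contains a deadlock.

Answer: DEADLOCK at state 1

Trace:
Reachable = {0,1}
  0: b→1  [1 out]
  1: ∅  [STUCK]
trace reaching 1: b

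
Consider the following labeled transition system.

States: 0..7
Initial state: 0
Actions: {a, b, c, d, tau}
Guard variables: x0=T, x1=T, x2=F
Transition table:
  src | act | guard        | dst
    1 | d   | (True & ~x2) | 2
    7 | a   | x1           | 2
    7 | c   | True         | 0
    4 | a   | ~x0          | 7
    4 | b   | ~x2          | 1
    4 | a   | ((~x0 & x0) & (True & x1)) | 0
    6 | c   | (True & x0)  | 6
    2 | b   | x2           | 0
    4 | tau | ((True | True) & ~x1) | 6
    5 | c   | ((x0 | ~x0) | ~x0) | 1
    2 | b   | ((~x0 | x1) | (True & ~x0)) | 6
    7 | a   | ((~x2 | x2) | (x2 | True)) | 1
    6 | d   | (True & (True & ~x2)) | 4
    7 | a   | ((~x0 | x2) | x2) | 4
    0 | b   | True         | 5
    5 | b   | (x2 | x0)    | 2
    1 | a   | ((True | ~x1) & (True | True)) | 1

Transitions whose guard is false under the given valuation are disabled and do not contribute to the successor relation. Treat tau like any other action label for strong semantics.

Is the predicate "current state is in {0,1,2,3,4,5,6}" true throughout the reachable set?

Inv-set: {0,1,2,3,4,5,6}
Reach set: {0,1,2,4,5,6}
  0: ok
  1: ok
  2: ok
  4: ok
  5: ok
  6: ok

Answer: INVARIANT HOLDS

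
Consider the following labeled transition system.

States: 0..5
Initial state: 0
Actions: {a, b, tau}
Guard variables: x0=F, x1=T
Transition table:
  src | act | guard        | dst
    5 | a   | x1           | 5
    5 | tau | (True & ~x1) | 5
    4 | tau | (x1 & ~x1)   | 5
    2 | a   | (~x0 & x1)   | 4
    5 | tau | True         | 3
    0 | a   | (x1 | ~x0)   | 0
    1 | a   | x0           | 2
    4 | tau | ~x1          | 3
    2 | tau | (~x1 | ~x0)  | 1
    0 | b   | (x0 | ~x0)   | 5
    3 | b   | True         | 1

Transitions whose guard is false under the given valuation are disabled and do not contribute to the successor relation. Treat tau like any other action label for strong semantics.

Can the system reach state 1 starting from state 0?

7 transition(s) survive guard evaluation.
depth 0: {0}
depth 1: {5}  total {0,5}
depth 2: {3}  total {0,3,5}
depth 3: {1}  total {0,1,3,5}
Reachable = {0,1,3,5}
witness 1: b·tau·b

Answer: REACHABLE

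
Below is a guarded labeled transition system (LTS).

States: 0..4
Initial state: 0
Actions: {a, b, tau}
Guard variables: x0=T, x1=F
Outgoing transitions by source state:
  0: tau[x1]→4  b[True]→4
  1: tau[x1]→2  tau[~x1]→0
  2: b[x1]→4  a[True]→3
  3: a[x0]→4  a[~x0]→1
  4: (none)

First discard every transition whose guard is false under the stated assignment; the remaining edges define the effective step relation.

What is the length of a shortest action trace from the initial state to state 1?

Breadth-first toward 1:
  Layer 0: {0}
  Layer 1: {4}
1 never appears.

Answer: UNREACHABLE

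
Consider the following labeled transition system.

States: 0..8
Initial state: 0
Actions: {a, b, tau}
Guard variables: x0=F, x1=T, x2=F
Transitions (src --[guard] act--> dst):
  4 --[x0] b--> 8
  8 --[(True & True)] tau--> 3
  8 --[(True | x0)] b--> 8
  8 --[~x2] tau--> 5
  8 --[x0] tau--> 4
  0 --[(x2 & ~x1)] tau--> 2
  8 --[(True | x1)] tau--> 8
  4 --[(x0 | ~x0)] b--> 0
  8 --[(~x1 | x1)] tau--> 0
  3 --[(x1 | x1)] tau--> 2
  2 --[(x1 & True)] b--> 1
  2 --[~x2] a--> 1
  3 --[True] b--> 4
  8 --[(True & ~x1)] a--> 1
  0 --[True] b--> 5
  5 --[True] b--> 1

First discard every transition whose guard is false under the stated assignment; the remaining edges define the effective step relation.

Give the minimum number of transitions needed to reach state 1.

Answer: 2

Trace:
Breadth-first toward 1:
  depth 0: {0}
  depth 1: {5}
  depth 2: {1}
1 enters at depth 2; path b·b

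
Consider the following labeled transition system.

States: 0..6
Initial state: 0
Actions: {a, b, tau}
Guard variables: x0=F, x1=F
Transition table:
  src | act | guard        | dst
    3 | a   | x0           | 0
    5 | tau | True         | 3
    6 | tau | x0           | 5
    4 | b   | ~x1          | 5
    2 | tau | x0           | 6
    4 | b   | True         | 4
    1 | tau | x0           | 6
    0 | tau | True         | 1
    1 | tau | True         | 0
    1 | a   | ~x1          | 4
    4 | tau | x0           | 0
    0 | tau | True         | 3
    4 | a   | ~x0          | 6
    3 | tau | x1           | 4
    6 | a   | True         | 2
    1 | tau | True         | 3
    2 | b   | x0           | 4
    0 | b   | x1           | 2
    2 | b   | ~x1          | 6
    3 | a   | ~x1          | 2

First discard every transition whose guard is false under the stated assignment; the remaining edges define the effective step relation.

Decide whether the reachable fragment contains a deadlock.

R = {0,1,2,3,4,5,6}
  0: tau→1  tau→3  [2 exit(s)]
  1: a→4  tau→0  tau→3  [3 exit(s)]
  2: b→6  [1 exit(s)]
  3: a→2  [1 exit(s)]
  4: a→6  b→4  b→5  [3 exit(s)]
  5: tau→3  [1 exit(s)]
  6: a→2  [1 exit(s)]

Answer: DEADLOCK-FREE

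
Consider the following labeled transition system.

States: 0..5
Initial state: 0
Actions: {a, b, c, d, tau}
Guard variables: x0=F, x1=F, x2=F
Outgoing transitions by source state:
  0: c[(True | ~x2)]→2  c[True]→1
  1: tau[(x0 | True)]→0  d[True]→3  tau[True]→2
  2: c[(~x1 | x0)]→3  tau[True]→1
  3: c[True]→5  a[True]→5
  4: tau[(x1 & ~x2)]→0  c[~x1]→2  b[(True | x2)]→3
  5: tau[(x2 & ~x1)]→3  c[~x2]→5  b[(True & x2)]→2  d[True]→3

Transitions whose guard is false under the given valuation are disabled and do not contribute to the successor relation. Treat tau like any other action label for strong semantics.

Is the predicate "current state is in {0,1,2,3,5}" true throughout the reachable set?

Inv-set: {0,1,2,3,5}
Reachable = {0,1,2,3,5}
  0: ok
  1: ok
  2: ok
  3: ok
  5: ok

Answer: INVARIANT HOLDS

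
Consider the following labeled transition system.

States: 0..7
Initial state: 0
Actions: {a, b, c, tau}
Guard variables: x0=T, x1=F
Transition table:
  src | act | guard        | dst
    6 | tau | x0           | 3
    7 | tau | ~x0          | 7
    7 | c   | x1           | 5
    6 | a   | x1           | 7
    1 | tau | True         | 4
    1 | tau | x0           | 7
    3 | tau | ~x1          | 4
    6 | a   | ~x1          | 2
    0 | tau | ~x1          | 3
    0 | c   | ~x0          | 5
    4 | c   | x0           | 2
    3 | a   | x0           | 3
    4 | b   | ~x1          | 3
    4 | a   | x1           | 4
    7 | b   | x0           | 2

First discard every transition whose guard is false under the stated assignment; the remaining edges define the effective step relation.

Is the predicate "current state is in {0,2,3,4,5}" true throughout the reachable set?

Safe = {0,2,3,4,5}
R = {0,2,3,4}
  0: ok
  2: ok
  3: ok
  4: ok

Answer: INVARIANT HOLDS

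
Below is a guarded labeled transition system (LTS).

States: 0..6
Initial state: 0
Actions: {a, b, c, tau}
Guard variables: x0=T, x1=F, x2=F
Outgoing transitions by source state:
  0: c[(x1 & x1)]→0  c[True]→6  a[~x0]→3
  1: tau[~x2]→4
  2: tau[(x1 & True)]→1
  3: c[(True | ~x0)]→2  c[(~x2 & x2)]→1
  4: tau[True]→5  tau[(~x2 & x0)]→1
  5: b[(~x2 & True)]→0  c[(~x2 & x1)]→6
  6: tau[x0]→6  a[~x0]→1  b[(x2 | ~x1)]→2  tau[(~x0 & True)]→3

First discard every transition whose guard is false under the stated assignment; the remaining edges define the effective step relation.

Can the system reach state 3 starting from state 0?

8 transition(s) survive guard evaluation.
Layer 0: {0}
Layer 1: {6}  total {0,6}
Layer 2: {2}  total {0,2,6}
Reachable = {0,2,6}

Answer: UNREACHABLE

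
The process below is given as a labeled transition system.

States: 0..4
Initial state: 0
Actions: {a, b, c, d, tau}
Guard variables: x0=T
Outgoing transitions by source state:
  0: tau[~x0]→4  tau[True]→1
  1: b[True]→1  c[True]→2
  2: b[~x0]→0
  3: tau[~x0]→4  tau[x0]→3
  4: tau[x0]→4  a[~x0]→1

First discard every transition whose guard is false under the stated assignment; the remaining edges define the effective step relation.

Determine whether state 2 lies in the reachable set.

Answer: REACHABLE

Analysis:
5 transition(s) survive guard evaluation.
Layer 0: {0}
Layer 1: {1}  total {0,1}
Layer 2: {2}  total {0,1,2}
Reach set: {0,1,2}
witness 2: tau·c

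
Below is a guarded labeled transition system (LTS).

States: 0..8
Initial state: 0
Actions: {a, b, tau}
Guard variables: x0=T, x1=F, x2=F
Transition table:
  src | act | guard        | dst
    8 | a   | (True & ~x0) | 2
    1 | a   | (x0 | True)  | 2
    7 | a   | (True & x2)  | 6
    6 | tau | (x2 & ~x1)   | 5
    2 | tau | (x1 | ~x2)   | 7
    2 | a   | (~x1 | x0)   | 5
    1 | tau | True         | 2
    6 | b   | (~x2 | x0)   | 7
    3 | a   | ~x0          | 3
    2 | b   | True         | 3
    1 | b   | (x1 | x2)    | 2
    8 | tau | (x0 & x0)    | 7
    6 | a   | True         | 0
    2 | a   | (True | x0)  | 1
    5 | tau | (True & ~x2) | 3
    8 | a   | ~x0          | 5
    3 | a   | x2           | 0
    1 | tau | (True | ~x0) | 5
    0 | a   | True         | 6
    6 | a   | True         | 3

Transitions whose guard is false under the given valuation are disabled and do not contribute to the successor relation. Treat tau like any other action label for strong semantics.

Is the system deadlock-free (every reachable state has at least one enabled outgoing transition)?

Reach set: {0,3,6,7}
  0: a→6  [1 out]
  3: ∅  [deadlock]
  6: a→0  a→3  b→7  [3 out]
  7: ∅  [deadlock]
Path to 3: a·a

Answer: DEADLOCK at state 3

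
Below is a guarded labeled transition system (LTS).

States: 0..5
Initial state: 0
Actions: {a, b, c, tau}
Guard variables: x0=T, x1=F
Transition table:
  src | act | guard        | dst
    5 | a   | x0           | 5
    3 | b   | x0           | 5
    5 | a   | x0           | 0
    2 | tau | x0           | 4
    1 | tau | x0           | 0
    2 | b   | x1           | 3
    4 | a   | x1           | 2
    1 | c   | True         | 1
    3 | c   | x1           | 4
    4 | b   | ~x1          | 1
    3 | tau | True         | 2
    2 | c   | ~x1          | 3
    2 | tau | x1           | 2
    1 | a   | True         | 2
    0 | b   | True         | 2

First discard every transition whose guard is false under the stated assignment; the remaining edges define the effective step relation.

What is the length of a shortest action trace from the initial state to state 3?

Layered search for 3:
  depth 0: {0}
  depth 1: {2}
  depth 2: {3,4}
depth(3)=2, e.g. b·c

Answer: 2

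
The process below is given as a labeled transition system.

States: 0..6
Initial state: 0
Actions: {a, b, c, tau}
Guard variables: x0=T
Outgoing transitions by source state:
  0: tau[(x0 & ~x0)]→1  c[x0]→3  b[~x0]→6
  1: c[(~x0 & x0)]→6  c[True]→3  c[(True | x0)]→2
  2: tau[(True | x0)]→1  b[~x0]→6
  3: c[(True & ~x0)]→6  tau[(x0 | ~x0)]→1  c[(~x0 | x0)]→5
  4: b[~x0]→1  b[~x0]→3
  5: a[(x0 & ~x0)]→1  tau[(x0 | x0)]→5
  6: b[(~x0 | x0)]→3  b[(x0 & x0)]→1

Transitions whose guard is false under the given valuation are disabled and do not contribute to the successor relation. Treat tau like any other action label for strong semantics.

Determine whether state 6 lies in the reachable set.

Guard filter leaves 9 enabled edge(s).
Layer 0: {0}
Layer 1: {3}  total {0,3}
Layer 2: {1,5}  total {0,1,3,5}
Layer 3: {2}  total {0,1,2,3,5}
R = {0,1,2,3,5}

Answer: UNREACHABLE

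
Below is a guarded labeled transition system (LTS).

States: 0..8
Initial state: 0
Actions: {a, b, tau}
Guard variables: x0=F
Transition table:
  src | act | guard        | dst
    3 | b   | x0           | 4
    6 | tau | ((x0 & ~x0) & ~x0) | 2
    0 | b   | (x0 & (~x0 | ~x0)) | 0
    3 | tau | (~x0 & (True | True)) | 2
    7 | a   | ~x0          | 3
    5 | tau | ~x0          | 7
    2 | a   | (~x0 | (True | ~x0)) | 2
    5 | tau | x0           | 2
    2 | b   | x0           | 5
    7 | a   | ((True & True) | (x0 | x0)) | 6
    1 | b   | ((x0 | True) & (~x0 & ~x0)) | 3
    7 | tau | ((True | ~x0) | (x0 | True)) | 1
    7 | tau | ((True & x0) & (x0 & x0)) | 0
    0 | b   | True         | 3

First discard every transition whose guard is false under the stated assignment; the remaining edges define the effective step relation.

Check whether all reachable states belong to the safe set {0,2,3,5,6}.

Answer: INVARIANT HOLDS

Working:
Inv-set: {0,2,3,5,6}
Reach set: {0,2,3}
  0: ✓
  2: ✓
  3: ✓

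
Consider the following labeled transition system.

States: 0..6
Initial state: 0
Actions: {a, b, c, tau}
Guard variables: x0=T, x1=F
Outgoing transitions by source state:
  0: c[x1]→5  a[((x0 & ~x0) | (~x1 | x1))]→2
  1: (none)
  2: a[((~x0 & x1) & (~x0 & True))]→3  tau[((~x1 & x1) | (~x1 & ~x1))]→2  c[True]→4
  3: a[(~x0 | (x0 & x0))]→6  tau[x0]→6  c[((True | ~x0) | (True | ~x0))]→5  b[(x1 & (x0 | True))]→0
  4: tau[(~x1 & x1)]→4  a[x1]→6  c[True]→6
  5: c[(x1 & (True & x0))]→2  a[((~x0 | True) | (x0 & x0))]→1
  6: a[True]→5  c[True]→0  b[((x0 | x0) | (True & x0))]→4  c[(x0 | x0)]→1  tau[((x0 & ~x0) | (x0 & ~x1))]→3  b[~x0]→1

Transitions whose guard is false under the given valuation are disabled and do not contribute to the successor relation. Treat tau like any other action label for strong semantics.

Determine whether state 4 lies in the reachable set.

13 transition(s) survive guard evaluation.
Layer 0: {0}
Layer 1: {2}  cumulative {0,2}
Layer 2: {4}  cumulative {0,2,4}
Layer 3: {6}  cumulative {0,2,4,6}
Layer 4: {1,3,5}  cumulative {0,1,2,3,4,5,6}
Reach set: {0,1,2,3,4,5,6}
trace reaching 4: a·c

Answer: REACHABLE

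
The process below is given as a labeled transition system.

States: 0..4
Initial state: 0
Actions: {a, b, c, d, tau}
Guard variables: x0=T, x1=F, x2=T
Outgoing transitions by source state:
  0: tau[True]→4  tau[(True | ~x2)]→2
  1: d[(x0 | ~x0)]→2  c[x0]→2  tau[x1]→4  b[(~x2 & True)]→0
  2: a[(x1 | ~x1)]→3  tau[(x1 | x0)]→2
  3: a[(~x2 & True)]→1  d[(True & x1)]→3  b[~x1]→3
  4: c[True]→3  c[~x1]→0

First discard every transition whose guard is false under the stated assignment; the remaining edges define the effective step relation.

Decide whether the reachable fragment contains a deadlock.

Answer: DEADLOCK-FREE

Trace:
Reachable = {0,2,3,4}
  0: tau→2  tau→4  [2 exit(s)]
  2: a→3  tau→2  [2 exit(s)]
  3: b→3  [1 exit(s)]
  4: c→0  c→3  [2 exit(s)]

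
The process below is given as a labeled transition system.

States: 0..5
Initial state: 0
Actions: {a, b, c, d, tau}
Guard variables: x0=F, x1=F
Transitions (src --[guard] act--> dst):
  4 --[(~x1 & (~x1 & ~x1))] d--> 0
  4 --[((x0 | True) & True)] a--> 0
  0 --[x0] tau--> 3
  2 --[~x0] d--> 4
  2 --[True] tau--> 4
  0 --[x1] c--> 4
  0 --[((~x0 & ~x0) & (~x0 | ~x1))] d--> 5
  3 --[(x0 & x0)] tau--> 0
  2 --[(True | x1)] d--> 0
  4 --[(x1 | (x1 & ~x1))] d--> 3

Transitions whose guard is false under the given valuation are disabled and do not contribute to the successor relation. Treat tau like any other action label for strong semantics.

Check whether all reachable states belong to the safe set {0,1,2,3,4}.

Allowed set {0,1,2,3,4}
Reach set: {0,5}
  0: ✓
  5: outside
witness against invariant: d → 5

Answer: INVARIANT VIOLATED at state 5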